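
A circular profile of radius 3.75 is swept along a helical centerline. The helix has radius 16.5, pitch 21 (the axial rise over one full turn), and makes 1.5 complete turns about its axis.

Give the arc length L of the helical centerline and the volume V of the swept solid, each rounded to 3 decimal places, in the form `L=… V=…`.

2πR = 2π·16.5 = 103.672558
per-turn = √(103.672558² + 21²) = √(10747.9992 + 441) = √11188.9992 = 105.778066
L = 1.5 × 105.778066 = 158.667099
V = π·3.75² × L = 44.178647 × 158.667099 = 7009.697691

L=158.667 V=7009.698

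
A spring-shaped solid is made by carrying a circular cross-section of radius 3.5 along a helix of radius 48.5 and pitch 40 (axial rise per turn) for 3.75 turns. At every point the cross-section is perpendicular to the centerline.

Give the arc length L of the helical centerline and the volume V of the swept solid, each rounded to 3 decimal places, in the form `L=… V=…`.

L=1152.557 V=44355.588

2πR = 2π·48.5 = 304.734487
per-turn = √(304.734487² + 40²) = √(92863.1078 + 1600) = √94463.1078 = 307.348512
L = 3.75 × 307.348512 = 1152.556920
V = π·3.5² × L = 38.484510 × 1152.556920 = 44355.588316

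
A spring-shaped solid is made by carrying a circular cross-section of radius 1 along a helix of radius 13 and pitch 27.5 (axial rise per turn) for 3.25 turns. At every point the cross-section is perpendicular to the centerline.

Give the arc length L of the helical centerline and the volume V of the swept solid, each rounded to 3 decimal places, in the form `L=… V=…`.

L=280.106 V=879.979

2πR = 2π·13 = 81.681409
per-turn = √(81.681409² + 27.5²) = √(6671.8526 + 756.25) = √7428.1026 = 86.186441
L = 3.25 × 86.186441 = 280.105933
V = π·1² × L = 3.141593 × 280.105933 = 879.978740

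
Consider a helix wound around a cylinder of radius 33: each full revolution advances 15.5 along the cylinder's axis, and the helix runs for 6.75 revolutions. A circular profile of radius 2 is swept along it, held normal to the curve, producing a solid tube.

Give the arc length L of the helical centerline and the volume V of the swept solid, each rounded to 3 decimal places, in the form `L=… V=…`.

2πR = 2π·33 = 207.345115
per-turn = √(207.345115² + 15.5²) = √(42991.9968 + 240.25) = √43232.2468 = 207.923656
L = 6.75 × 207.923656 = 1403.484679
V = π·2² × L = 12.566371 × 1403.484679 = 17636.708625

L=1403.485 V=17636.709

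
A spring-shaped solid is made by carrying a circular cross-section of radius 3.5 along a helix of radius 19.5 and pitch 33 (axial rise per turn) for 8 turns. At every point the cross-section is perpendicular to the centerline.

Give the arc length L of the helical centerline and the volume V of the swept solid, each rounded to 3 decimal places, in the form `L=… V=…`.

L=1015.107 V=39065.906

2πR = 2π·19.5 = 122.522113
per-turn = √(122.522113² + 33²) = √(15011.6683 + 1089) = √16100.6683 = 126.888409
L = 8 × 126.888409 = 1015.107271
V = π·3.5² × L = 38.484510 × 1015.107271 = 39065.905913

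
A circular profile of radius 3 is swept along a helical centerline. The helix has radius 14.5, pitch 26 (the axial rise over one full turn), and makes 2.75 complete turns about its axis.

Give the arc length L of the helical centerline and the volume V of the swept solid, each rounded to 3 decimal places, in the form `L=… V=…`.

L=260.545 V=7366.728

2πR = 2π·14.5 = 91.106187
per-turn = √(91.106187² + 26²) = √(8300.3373 + 676) = √8976.3373 = 94.743534
L = 2.75 × 94.743534 = 260.544719
V = π·3² × L = 28.274334 × 260.544719 = 7366.728389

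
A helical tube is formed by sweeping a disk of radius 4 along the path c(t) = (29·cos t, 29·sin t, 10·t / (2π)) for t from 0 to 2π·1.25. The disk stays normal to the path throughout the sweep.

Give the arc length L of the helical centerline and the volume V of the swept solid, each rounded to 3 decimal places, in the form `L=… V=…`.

L=228.108 V=11465.970

2πR = 2π·29 = 182.212374
per-turn = √(182.212374² + 10²) = √(33201.3492 + 100) = √33301.3492 = 182.486573
L = 1.25 × 182.486573 = 228.108216
V = π·4² × L = 50.265482 × 228.108216 = 11465.969522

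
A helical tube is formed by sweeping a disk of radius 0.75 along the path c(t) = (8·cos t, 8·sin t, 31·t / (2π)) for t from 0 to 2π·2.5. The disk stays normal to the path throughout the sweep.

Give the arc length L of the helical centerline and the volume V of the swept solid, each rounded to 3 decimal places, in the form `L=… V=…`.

L=147.640 V=260.902

2πR = 2π·8 = 50.265482
per-turn = √(50.265482² + 31²) = √(2526.6187 + 961) = √3487.6187 = 59.056064
L = 2.5 × 59.056064 = 147.640161
V = π·0.75² × L = 1.767146 × 147.640161 = 260.901700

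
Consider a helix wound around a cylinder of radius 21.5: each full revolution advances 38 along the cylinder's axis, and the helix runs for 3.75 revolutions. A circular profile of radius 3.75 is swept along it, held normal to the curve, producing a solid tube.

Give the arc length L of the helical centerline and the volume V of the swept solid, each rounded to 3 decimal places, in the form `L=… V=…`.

2πR = 2π·21.5 = 135.088484
per-turn = √(135.088484² + 38²) = √(18248.8985 + 1444) = √19692.8985 = 140.331388
L = 3.75 × 140.331388 = 526.242706
V = π·3.75² × L = 44.178647 × 526.242706 = 23248.690585

L=526.243 V=23248.691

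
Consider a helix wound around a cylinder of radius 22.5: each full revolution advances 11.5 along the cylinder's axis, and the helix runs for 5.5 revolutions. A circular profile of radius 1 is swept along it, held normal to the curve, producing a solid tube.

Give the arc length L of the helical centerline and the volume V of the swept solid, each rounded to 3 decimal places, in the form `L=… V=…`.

L=780.113 V=2450.796

2πR = 2π·22.5 = 141.371669
per-turn = √(141.371669² + 11.5²) = √(19985.9489 + 132.25) = √20118.1989 = 141.838637
L = 5.5 × 141.838637 = 780.112503
V = π·1² × L = 3.141593 × 780.112503 = 2450.795708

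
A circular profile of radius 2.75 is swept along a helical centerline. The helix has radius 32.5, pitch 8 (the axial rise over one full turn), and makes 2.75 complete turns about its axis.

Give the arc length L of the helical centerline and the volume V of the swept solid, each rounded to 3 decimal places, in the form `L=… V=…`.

L=561.990 V=13351.935

2πR = 2π·32.5 = 204.203522
per-turn = √(204.203522² + 8²) = √(41699.0786 + 64) = √41763.0786 = 204.360169
L = 2.75 × 204.360169 = 561.990464
V = π·2.75² × L = 23.758294 × 561.990464 = 13351.934923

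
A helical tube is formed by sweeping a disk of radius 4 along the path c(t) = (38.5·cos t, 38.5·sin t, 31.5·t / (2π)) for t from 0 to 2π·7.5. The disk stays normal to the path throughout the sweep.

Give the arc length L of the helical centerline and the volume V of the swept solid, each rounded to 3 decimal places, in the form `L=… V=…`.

2πR = 2π·38.5 = 241.902634
per-turn = √(241.902634² + 31.5²) = √(58516.8845 + 992.25) = √59509.1345 = 243.944942
L = 7.5 × 243.944942 = 1829.587061
V = π·4² × L = 50.265482 × 1829.587061 = 91965.076340

L=1829.587 V=91965.076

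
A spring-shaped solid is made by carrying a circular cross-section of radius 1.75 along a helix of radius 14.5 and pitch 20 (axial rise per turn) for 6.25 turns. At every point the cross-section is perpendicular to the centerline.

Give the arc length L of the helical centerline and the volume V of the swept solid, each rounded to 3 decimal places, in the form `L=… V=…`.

2πR = 2π·14.5 = 91.106187
per-turn = √(91.106187² + 20²) = √(8300.3373 + 400) = √8700.3373 = 93.275599
L = 6.25 × 93.275599 = 582.972491
V = π·1.75² × L = 9.621128 × 582.972491 = 5608.852671

L=582.972 V=5608.853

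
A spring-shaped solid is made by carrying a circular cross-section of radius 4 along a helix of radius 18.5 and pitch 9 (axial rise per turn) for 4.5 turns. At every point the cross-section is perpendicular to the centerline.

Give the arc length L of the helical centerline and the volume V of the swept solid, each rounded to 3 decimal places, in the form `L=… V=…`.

2πR = 2π·18.5 = 116.238928
per-turn = √(116.238928² + 9²) = √(13511.4884 + 81) = √13592.4884 = 116.586828
L = 4.5 × 116.586828 = 524.640725
V = π·4² × L = 50.265482 × 524.640725 = 26371.319172

L=524.641 V=26371.319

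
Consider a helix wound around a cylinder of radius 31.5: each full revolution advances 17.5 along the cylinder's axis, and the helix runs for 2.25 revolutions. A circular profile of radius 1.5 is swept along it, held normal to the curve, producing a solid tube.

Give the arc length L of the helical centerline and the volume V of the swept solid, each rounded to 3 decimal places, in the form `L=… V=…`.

L=447.058 V=3160.068

2πR = 2π·31.5 = 197.920337
per-turn = √(197.920337² + 17.5²) = √(39172.4599 + 306.25) = √39478.7099 = 198.692501
L = 2.25 × 198.692501 = 447.058127
V = π·1.5² × L = 7.068583 × 447.058127 = 3160.067685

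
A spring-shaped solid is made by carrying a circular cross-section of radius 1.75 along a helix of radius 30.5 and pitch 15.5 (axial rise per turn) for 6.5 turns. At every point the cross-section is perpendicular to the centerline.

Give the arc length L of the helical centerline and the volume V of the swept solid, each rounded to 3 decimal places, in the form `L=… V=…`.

L=1249.709 V=12023.612

2πR = 2π·30.5 = 191.637152
per-turn = √(191.637152² + 15.5²) = √(36724.7980 + 240.25) = √36965.0480 = 192.262966
L = 6.5 × 192.262966 = 1249.709277
V = π·1.75² × L = 9.621128 × 1249.709277 = 12023.612294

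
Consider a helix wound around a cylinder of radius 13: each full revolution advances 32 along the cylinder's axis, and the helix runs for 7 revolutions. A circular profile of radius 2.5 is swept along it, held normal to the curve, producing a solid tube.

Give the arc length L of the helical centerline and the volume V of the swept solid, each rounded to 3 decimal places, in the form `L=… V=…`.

2πR = 2π·13 = 81.681409
per-turn = √(81.681409² + 32²) = √(6671.8526 + 1024) = √7695.8526 = 87.726009
L = 7 × 87.726009 = 614.082060
V = π·2.5² × L = 19.634954 × 614.082060 = 12057.473049

L=614.082 V=12057.473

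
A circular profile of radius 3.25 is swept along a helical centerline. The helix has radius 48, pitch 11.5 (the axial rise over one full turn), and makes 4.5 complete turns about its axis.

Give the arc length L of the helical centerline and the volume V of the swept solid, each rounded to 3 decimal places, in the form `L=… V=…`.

2πR = 2π·48 = 301.592895
per-turn = √(301.592895² + 11.5²) = √(90958.2742 + 132.25) = √91090.5242 = 301.812068
L = 4.5 × 301.812068 = 1358.154304
V = π·3.25² × L = 33.183072 × 1358.154304 = 45067.732614

L=1358.154 V=45067.733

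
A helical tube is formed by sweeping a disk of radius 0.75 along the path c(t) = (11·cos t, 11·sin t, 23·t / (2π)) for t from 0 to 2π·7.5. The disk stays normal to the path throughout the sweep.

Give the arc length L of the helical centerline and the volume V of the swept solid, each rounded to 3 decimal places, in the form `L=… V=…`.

2πR = 2π·11 = 69.115038
per-turn = √(69.115038² + 23²) = √(4776.8885 + 529) = √5305.8885 = 72.841530
L = 7.5 × 72.841530 = 546.311477
V = π·0.75² × L = 1.767146 × 546.311477 = 965.412069

L=546.311 V=965.412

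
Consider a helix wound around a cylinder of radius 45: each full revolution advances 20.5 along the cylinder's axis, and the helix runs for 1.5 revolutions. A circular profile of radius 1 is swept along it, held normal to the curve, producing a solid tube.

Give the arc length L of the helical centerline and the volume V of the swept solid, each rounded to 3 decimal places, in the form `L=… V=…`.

2πR = 2π·45 = 282.743339
per-turn = √(282.743339² + 20.5²) = √(79943.7956 + 420.25) = √80364.0456 = 283.485530
L = 1.5 × 283.485530 = 425.228295
V = π·1² × L = 3.141593 × 425.228295 = 1335.894087

L=425.228 V=1335.894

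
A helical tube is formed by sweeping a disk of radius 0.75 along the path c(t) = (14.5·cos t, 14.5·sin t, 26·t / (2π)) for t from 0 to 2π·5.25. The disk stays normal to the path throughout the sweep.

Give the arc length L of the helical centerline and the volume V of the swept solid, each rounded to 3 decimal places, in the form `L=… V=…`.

L=497.404 V=878.985

2πR = 2π·14.5 = 91.106187
per-turn = √(91.106187² + 26²) = √(8300.3373 + 676) = √8976.3373 = 94.743534
L = 5.25 × 94.743534 = 497.403555
V = π·0.75² × L = 1.767146 × 497.403555 = 878.984637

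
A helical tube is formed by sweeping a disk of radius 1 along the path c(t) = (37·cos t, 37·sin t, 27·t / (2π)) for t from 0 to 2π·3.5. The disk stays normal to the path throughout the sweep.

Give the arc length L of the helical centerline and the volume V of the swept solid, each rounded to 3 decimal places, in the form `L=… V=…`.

2πR = 2π·37 = 232.477856
per-turn = √(232.477856² + 27²) = √(54045.9537 + 729) = √54774.9537 = 234.040496
L = 3.5 × 234.040496 = 819.141735
V = π·1² × L = 3.141593 × 819.141735 = 2573.409658

L=819.142 V=2573.410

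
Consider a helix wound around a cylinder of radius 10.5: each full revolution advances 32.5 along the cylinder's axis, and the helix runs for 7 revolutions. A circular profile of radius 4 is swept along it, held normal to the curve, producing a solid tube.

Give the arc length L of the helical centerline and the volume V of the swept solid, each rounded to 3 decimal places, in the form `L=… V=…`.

2πR = 2π·10.5 = 65.973446
per-turn = √(65.973446² + 32.5²) = √(4352.4955 + 1056.25) = √5408.7455 = 73.544174
L = 7 × 73.544174 = 514.809219
V = π·4² × L = 50.265482 × 514.809219 = 25877.133744

L=514.809 V=25877.134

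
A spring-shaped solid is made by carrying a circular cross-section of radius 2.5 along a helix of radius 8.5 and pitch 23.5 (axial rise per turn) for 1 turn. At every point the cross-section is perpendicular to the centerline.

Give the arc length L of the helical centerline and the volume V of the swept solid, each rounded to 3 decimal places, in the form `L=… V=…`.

L=58.349 V=1145.673

2πR = 2π·8.5 = 53.407075
per-turn = √(53.407075² + 23.5²) = √(2852.3157 + 552.25) = √3404.5657 = 58.348656
L = 1 × 58.348656 = 58.348656
V = π·2.5² × L = 19.634954 × 58.348656 = 1145.673184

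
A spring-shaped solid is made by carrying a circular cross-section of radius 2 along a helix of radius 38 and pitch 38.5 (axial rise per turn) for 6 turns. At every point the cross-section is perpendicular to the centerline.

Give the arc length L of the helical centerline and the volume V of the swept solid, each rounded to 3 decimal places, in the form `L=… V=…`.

2πR = 2π·38 = 238.761042
per-turn = √(238.761042² + 38.5²) = √(57006.8350 + 1482.25) = √58489.0850 = 241.845167
L = 6 × 241.845167 = 1451.071005
V = π·2² × L = 12.566371 × 1451.071005 = 18234.696033

L=1451.071 V=18234.696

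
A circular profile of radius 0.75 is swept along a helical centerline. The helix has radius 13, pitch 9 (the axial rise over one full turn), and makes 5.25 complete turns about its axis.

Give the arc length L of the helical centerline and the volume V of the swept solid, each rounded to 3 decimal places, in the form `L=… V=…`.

L=431.423 V=762.387

2πR = 2π·13 = 81.681409
per-turn = √(81.681409² + 9²) = √(6671.8526 + 81) = √6752.8526 = 82.175742
L = 5.25 × 82.175742 = 431.422646
V = π·0.75² × L = 1.767146 × 431.422646 = 762.386745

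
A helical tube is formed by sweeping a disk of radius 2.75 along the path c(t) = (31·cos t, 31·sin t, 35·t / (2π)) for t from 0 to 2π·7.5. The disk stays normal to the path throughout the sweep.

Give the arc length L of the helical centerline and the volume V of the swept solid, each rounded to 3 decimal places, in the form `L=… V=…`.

2πR = 2π·31 = 194.778745
per-turn = √(194.778745² + 35²) = √(37938.7593 + 1225) = √39163.7593 = 197.898356
L = 7.5 × 197.898356 = 1484.237670
V = π·2.75² × L = 23.758294 × 1484.237670 = 35262.955592

L=1484.238 V=35262.956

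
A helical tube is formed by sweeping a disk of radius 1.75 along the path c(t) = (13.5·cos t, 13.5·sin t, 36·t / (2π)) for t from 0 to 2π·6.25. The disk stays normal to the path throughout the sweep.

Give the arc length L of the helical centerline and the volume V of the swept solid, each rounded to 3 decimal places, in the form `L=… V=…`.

L=575.914 V=5540.946

2πR = 2π·13.5 = 84.823002
per-turn = √(84.823002² + 36²) = √(7194.9416 + 1296) = √8490.9416 = 92.146305
L = 6.25 × 92.146305 = 575.914409
V = π·1.75² × L = 9.621128 × 575.914409 = 5540.945960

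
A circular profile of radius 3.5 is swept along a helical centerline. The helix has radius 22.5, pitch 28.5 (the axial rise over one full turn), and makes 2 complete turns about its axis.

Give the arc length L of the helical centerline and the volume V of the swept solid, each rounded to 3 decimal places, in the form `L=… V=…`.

2πR = 2π·22.5 = 141.371669
per-turn = √(141.371669² + 28.5²) = √(19985.9489 + 812.25) = √20798.1989 = 144.215807
L = 2 × 144.215807 = 288.431613
V = π·3.5² × L = 38.484510 × 288.431613 = 11100.149315

L=288.432 V=11100.149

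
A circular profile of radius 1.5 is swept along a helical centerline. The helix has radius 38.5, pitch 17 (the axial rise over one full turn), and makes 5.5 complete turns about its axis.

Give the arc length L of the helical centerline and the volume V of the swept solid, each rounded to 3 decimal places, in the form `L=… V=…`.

2πR = 2π·38.5 = 241.902634
per-turn = √(241.902634² + 17²) = √(58516.8845 + 289) = √58805.8845 = 242.499246
L = 5.5 × 242.499246 = 1333.745855
V = π·1.5² × L = 7.068583 × 1333.745855 = 9427.693905

L=1333.746 V=9427.694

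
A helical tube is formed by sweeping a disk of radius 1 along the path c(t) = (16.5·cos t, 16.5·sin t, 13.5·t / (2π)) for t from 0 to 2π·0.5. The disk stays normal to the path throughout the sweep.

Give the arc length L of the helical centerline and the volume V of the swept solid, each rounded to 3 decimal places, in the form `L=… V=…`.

L=52.274 V=164.223

2πR = 2π·16.5 = 103.672558
per-turn = √(103.672558² + 13.5²) = √(10747.9992 + 182.25) = √10930.2492 = 104.547832
L = 0.5 × 104.547832 = 52.273916
V = π·1² × L = 3.141593 × 52.273916 = 164.223351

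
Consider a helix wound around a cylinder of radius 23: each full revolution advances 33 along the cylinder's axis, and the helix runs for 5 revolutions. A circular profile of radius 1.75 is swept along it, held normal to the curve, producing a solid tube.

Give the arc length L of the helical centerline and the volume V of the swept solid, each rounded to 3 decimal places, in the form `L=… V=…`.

2πR = 2π·23 = 144.513262
per-turn = √(144.513262² + 33²) = √(20884.0829 + 1089) = √21973.0829 = 148.233204
L = 5 × 148.233204 = 741.166022
V = π·1.75² × L = 9.621128 × 741.166022 = 7130.852802

L=741.166 V=7130.853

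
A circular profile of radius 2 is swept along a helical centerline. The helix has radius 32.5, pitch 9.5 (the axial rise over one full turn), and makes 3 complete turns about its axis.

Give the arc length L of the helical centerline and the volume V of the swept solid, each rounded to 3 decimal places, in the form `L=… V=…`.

2πR = 2π·32.5 = 204.203522
per-turn = √(204.203522² + 9.5²) = √(41699.0786 + 90.25) = √41789.3286 = 204.424384
L = 3 × 204.424384 = 613.273151
V = π·2² × L = 12.566371 × 613.273151 = 7706.617699

L=613.273 V=7706.618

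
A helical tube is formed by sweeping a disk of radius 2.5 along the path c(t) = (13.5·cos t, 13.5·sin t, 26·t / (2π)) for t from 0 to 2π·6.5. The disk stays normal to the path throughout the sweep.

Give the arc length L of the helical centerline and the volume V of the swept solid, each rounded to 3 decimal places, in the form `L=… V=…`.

2πR = 2π·13.5 = 84.823002
per-turn = √(84.823002² + 26²) = √(7194.9416 + 676) = √7870.9416 = 88.718327
L = 6.5 × 88.718327 = 576.669128
V = π·2.5² × L = 19.634954 × 576.669128 = 11322.871847

L=576.669 V=11322.872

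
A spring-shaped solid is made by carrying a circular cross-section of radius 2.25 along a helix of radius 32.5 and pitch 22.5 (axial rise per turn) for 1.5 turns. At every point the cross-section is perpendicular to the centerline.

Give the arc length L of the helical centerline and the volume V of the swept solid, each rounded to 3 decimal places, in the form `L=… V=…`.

2πR = 2π·32.5 = 204.203522
per-turn = √(204.203522² + 22.5²) = √(41699.0786 + 506.25) = √42205.3286 = 205.439355
L = 1.5 × 205.439355 = 308.159033
V = π·2.25² × L = 15.904313 × 308.159033 = 4901.057648

L=308.159 V=4901.058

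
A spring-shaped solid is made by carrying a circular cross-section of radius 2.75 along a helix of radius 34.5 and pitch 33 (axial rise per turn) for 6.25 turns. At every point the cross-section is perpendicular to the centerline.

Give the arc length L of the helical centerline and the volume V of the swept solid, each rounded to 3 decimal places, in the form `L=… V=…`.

L=1370.421 V=32558.869

2πR = 2π·34.5 = 216.769893
per-turn = √(216.769893² + 33²) = √(46989.1866 + 1089) = √48078.1866 = 219.267386
L = 6.25 × 219.267386 = 1370.421162
V = π·2.75² × L = 23.758294 × 1370.421162 = 32558.869486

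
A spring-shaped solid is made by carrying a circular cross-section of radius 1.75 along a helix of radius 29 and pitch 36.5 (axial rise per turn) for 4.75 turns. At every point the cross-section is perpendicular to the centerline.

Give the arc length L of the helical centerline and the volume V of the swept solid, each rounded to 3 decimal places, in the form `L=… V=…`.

L=882.703 V=8492.597

2πR = 2π·29 = 182.212374
per-turn = √(182.212374² + 36.5²) = √(33201.3492 + 1332.25) = √34533.5992 = 185.832180
L = 4.75 × 185.832180 = 882.702856
V = π·1.75² × L = 9.621128 × 882.702856 = 8492.596724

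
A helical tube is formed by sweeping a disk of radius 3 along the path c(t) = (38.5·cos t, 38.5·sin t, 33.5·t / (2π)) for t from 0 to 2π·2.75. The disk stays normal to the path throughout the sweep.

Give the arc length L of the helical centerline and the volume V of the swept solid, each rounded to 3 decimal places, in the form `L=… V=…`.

2πR = 2π·38.5 = 241.902634
per-turn = √(241.902634² + 33.5²) = √(58516.8845 + 1122.25) = √59639.1345 = 244.211250
L = 2.75 × 244.211250 = 671.580937
V = π·3² × L = 28.274334 × 671.580937 = 18988.503635

L=671.581 V=18988.504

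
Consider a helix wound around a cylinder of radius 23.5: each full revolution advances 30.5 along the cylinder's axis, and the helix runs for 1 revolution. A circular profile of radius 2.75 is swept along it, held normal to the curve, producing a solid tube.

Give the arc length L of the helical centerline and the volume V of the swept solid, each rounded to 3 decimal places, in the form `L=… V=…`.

2πR = 2π·23.5 = 147.654855
per-turn = √(147.654855² + 30.5²) = √(21801.9561 + 930.25) = √22732.2061 = 150.772034
L = 1 × 150.772034 = 150.772034
V = π·2.75² × L = 23.758294 × 150.772034 = 3582.086368

L=150.772 V=3582.086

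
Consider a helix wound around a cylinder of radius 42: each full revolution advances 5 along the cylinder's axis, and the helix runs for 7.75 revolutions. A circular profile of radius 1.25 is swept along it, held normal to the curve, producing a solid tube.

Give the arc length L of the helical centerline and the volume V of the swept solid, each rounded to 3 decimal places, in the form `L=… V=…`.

L=2045.544 V=10041.040

2πR = 2π·42 = 263.893783
per-turn = √(263.893783² + 5²) = √(69639.9287 + 25) = √69664.9287 = 263.941146
L = 7.75 × 263.941146 = 2045.543883
V = π·1.25² × L = 4.908739 × 2045.543883 = 10041.040055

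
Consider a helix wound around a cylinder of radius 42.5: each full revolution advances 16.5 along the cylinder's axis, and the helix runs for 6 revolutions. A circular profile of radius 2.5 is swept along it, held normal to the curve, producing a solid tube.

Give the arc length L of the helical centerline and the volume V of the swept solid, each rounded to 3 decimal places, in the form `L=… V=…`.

2πR = 2π·42.5 = 267.035376
per-turn = √(267.035376² + 16.5²) = √(71307.8918 + 272.25) = √71580.1418 = 267.544654
L = 6 × 267.544654 = 1605.267923
V = π·2.5² × L = 19.634954 × 1605.267923 = 31519.361963

L=1605.268 V=31519.362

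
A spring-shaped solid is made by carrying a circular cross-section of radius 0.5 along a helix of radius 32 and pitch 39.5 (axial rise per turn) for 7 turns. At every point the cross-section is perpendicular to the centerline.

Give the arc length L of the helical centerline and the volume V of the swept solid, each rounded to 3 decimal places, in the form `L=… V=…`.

L=1434.337 V=1126.525

2πR = 2π·32 = 201.061930
per-turn = √(201.061930² + 39.5²) = √(40425.8996 + 1560.25) = √41986.1496 = 204.905221
L = 7 × 204.905221 = 1434.336548
V = π·0.5² × L = 0.785398 × 1434.336548 = 1126.525290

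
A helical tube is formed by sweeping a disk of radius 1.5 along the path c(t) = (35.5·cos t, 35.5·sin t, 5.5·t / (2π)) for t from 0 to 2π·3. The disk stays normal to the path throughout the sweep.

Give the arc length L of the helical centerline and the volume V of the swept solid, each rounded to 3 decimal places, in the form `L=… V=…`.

2πR = 2π·35.5 = 223.053078
per-turn = √(223.053078² + 5.5²) = √(49752.6758 + 30.25) = √49782.9258 = 223.120877
L = 3 × 223.120877 = 669.362631
V = π·1.5² × L = 7.068583 × 669.362631 = 4731.445631

L=669.363 V=4731.446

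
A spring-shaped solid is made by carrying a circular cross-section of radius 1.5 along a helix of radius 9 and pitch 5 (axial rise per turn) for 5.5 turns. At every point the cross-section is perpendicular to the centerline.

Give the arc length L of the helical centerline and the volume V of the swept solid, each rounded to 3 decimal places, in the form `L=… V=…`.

2πR = 2π·9 = 56.548668
per-turn = √(56.548668² + 5²) = √(3197.7518 + 25) = √3222.7518 = 56.769286
L = 5.5 × 56.769286 = 312.231073
V = π·1.5² × L = 7.068583 × 312.231073 = 2207.031399

L=312.231 V=2207.031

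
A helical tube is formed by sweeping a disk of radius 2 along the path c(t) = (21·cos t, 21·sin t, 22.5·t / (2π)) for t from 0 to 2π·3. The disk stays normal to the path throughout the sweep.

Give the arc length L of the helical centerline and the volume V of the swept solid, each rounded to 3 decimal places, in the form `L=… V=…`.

L=401.555 V=5046.084

2πR = 2π·21 = 131.946891
per-turn = √(131.946891² + 22.5²) = √(17409.9822 + 506.25) = √17916.2322 = 133.851530
L = 3 × 133.851530 = 401.554591
V = π·2² × L = 12.566371 × 401.554591 = 5046.083811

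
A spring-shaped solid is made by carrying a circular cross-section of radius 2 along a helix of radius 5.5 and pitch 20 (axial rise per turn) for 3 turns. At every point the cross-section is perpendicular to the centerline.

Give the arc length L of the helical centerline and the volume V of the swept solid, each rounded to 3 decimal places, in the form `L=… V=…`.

2πR = 2π·5.5 = 34.557519
per-turn = √(34.557519² + 20²) = √(1194.2221 + 400) = √1594.2221 = 39.927711
L = 3 × 39.927711 = 119.783134
V = π·2² × L = 12.566371 × 119.783134 = 1505.239255

L=119.783 V=1505.239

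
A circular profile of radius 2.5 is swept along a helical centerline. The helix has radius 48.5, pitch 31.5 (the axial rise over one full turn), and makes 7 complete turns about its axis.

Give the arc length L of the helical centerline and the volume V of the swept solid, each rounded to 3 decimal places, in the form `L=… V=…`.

L=2144.508 V=42107.307

2πR = 2π·48.5 = 304.734487
per-turn = √(304.734487² + 31.5²) = √(92863.1078 + 992.25) = √93855.3578 = 306.358218
L = 7 × 306.358218 = 2144.507527
V = π·2.5² × L = 19.634954 × 2144.507527 = 42107.306824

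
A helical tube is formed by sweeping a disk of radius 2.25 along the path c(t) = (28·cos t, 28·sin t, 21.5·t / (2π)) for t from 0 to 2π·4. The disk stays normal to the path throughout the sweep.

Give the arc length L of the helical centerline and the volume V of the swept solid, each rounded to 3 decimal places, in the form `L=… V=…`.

L=708.952 V=11275.398

2πR = 2π·28 = 175.929189
per-turn = √(175.929189² + 21.5²) = √(30951.0794 + 462.25) = √31413.3294 = 177.238059
L = 4 × 177.238059 = 708.952234
V = π·2.25² × L = 15.904313 × 708.952234 = 11275.398100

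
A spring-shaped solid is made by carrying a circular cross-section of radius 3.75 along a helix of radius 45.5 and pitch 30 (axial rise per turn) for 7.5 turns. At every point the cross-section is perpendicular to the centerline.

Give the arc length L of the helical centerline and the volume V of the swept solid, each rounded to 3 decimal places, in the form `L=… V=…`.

2πR = 2π·45.5 = 285.884931
per-turn = √(285.884931² + 30²) = √(81730.1940 + 900) = √82630.1940 = 287.454682
L = 7.5 × 287.454682 = 2155.910113
V = π·3.75² × L = 44.178647 × 2155.910113 = 95245.191177

L=2155.910 V=95245.191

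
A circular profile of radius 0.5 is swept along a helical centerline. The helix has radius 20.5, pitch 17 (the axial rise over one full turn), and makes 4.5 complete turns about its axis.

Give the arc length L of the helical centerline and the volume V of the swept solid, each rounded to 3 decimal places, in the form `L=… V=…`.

L=584.650 V=459.183

2πR = 2π·20.5 = 128.805299
per-turn = √(128.805299² + 17²) = √(16590.8050 + 289) = √16879.8050 = 129.922304
L = 4.5 × 129.922304 = 584.650367
V = π·0.5² × L = 0.785398 × 584.650367 = 459.183324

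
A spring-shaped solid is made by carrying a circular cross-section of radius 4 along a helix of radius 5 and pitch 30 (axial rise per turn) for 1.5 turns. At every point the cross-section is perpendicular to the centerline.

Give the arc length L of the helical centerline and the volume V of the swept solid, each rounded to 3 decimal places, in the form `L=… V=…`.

2πR = 2π·5 = 31.415927
per-turn = √(31.415927² + 30²) = √(986.9604 + 900) = √1886.9604 = 43.439158
L = 1.5 × 43.439158 = 65.158737
V = π·4² × L = 50.265482 × 65.158737 = 3275.235345

L=65.159 V=3275.235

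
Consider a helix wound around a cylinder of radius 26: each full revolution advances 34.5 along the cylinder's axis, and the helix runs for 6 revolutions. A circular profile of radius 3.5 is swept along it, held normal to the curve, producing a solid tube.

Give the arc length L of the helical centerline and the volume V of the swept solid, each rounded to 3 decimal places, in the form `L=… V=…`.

2πR = 2π·26 = 163.362818
per-turn = √(163.362818² + 34.5²) = √(26687.4103 + 1190.25) = √27877.6603 = 166.966045
L = 6 × 166.966045 = 1001.796272
V = π·3.5² × L = 38.484510 × 1001.796272 = 38553.638659

L=1001.796 V=38553.639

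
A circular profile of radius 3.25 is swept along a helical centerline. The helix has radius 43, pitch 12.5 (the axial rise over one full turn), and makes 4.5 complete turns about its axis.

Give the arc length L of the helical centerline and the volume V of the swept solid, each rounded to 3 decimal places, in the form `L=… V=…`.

2πR = 2π·43 = 270.176968
per-turn = √(270.176968² + 12.5²) = √(72995.5942 + 156.25) = √73151.8442 = 270.465976
L = 4.5 × 270.465976 = 1217.096892
V = π·3.25² × L = 33.183072 × 1217.096892 = 40387.014283

L=1217.097 V=40387.014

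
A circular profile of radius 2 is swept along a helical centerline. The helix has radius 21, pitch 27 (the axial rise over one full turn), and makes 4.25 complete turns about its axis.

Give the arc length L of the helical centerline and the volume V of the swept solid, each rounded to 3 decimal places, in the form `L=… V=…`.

2πR = 2π·21 = 131.946891
per-turn = √(131.946891² + 27²) = √(17409.9822 + 729) = √18138.9822 = 134.681039
L = 4.25 × 134.681039 = 572.394414
V = π·2² × L = 12.566371 × 572.394414 = 7192.920346

L=572.394 V=7192.920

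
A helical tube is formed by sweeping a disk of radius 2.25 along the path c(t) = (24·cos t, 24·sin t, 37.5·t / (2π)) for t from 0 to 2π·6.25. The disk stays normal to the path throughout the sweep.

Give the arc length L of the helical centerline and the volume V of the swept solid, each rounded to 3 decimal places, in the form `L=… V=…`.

L=971.183 V=15445.995

2πR = 2π·24 = 150.796447
per-turn = √(150.796447² + 37.5²) = √(22739.5685 + 1406.25) = √24145.8185 = 155.389248
L = 6.25 × 155.389248 = 971.182803
V = π·2.25² × L = 15.904313 × 971.182803 = 15445.995092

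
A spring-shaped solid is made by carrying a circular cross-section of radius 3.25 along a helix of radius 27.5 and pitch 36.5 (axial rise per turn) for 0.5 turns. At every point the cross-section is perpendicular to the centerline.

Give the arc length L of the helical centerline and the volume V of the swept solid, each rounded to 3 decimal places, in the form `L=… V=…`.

2πR = 2π·27.5 = 172.787596
per-turn = √(172.787596² + 36.5²) = √(29855.5533 + 1332.25) = √31187.8033 = 176.600689
L = 0.5 × 176.600689 = 88.300344
V = π·3.25² × L = 33.183072 × 88.300344 = 2930.076723

L=88.300 V=2930.077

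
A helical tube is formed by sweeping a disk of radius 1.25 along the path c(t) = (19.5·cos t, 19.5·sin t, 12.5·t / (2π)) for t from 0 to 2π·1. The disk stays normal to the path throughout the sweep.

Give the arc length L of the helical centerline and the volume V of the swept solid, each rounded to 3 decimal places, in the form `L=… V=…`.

2πR = 2π·19.5 = 122.522113
per-turn = √(122.522113² + 12.5²) = √(15011.6683 + 156.25) = √15167.9183 = 123.158103
L = 1 × 123.158103 = 123.158103
V = π·1.25² × L = 4.908739 × 123.158103 = 604.550924

L=123.158 V=604.551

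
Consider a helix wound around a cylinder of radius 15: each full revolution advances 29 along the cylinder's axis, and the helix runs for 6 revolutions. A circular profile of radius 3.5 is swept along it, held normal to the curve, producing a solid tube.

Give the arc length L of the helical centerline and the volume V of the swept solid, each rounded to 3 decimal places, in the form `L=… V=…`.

2πR = 2π·15 = 94.247780
per-turn = √(94.247780² + 29²) = √(8882.6440 + 841) = √9723.6440 = 98.608539
L = 6 × 98.608539 = 591.651234
V = π·3.5² × L = 38.484510 × 591.651234 = 22769.407832

L=591.651 V=22769.408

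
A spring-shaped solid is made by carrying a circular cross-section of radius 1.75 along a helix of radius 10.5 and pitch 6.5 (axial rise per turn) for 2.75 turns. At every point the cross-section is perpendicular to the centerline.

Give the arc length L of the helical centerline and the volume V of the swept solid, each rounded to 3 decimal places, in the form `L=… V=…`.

2πR = 2π·10.5 = 65.973446
per-turn = √(65.973446² + 6.5²) = √(4352.4955 + 42.25) = √4394.7455 = 66.292877
L = 2.75 × 66.292877 = 182.305412
V = π·1.75² × L = 9.621128 × 182.305412 = 1753.983611

L=182.305 V=1753.984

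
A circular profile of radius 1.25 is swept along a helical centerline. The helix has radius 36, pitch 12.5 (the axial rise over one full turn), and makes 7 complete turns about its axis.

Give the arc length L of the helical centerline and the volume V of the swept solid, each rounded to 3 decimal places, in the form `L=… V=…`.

L=1585.779 V=7784.172

2πR = 2π·36 = 226.194671
per-turn = √(226.194671² + 12.5²) = √(51164.0292 + 156.25) = √51320.2792 = 226.539796
L = 7 × 226.539796 = 1585.778573
V = π·1.25² × L = 4.908739 × 1585.778573 = 7784.172366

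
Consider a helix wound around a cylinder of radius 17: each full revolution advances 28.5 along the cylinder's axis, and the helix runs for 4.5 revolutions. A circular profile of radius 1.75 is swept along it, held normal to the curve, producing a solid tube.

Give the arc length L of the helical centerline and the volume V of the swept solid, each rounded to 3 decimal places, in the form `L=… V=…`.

2πR = 2π·17 = 106.814150
per-turn = √(106.814150² + 28.5²) = √(11409.2627 + 812.25) = √12221.5127 = 110.550951
L = 4.5 × 110.550951 = 497.479278
V = π·1.75² × L = 9.621128 × 497.479278 = 4786.311562

L=497.479 V=4786.312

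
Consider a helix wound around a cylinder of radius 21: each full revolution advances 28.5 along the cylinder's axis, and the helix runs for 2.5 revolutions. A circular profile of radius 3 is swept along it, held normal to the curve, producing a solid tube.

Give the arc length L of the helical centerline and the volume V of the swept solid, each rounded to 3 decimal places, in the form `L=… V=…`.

2πR = 2π·21 = 131.946891
per-turn = √(131.946891² + 28.5²) = √(17409.9822 + 812.25) = √18222.2322 = 134.989748
L = 2.5 × 134.989748 = 337.474371
V = π·3² × L = 28.274334 × 337.474371 = 9541.863040

L=337.474 V=9541.863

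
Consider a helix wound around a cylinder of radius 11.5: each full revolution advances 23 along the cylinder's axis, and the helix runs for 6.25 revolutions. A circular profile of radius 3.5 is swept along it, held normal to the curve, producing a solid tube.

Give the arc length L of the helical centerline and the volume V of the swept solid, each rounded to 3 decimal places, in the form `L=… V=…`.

L=473.931 V=18238.986

2πR = 2π·11.5 = 72.256631
per-turn = √(72.256631² + 23²) = √(5221.0207 + 529) = √5750.0207 = 75.828891
L = 6.25 × 75.828891 = 473.930569
V = π·3.5² × L = 38.484510 × 473.930569 = 18238.985744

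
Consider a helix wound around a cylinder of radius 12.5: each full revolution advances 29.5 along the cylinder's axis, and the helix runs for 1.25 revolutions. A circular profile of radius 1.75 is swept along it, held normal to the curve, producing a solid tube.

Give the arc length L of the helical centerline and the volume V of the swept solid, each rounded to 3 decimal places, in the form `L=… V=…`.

L=104.872 V=1008.983

2πR = 2π·12.5 = 78.539816
per-turn = √(78.539816² + 29.5²) = √(6168.5028 + 870.25) = √7038.7528 = 83.897275
L = 1.25 × 83.897275 = 104.871594
V = π·1.75² × L = 9.621128 × 104.871594 = 1008.982975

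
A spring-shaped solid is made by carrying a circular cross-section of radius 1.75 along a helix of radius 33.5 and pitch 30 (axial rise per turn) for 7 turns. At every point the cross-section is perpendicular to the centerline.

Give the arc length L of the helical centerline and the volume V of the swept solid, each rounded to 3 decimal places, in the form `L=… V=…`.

L=1488.297 V=14319.095

2πR = 2π·33.5 = 210.486708
per-turn = √(210.486708² + 30²) = √(44304.6542 + 900) = √45204.6542 = 212.613862
L = 7 × 212.613862 = 1488.297031
V = π·1.75² × L = 9.621128 × 1488.297031 = 14319.095499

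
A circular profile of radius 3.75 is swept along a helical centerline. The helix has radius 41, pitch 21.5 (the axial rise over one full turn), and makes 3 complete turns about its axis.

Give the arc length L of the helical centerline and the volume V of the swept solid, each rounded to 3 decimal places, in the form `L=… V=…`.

L=775.519 V=34261.366

2πR = 2π·41 = 257.610598
per-turn = √(257.610598² + 21.5²) = √(66363.2200 + 462.25) = √66825.4700 = 258.506228
L = 3 × 258.506228 = 775.518684
V = π·3.75² × L = 44.178647 × 775.518684 = 34261.365963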